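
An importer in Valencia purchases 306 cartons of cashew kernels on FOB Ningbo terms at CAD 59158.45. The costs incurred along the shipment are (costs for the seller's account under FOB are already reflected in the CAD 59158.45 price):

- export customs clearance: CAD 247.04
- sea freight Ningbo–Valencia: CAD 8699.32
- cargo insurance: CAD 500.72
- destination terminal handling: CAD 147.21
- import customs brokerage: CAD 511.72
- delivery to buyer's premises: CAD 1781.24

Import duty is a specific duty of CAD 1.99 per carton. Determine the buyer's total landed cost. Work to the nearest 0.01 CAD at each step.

FOB: the seller bears costs until goods are on board at the origin port; the buyer bears freight, insurance and all costs thereafter.
Already in the invoice (seller's account under FOB): export clearance — exclude.
CIF value = FOB price + freight + insurance = 59158.45 + 8699.32 + 500.72 = 68358.49
Import duty = 306 × 1.99 = 608.94
Buyer bears: freight 8699.32 + insurance 500.72 + destination terminal 147.21 + brokerage 511.72 + delivery 1781.24 + duty 608.94 = 12249.15
Landed cost = invoice 59158.45 + 12249.15 = 71407.60

Total landed cost: CAD 71407.60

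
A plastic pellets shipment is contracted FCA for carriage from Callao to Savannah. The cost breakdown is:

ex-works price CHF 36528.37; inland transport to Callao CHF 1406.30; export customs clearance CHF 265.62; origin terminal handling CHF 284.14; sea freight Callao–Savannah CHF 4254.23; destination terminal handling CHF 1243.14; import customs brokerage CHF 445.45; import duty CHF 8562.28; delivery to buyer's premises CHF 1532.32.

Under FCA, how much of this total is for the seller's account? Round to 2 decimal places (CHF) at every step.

Seller's account: CHF 38200.29

FCA: the seller delivers export-cleared goods to the carrier; the buyer bears costs from that point.
Seller's account: goods 36528.37 + inland to port 1406.30 + export clearance 265.62 = 38200.29
Buyer's account: origin terminal 284.14 + freight 4254.23 + destination terminal 1243.14 + brokerage 445.45 + duty 8562.28 + delivery 1532.32 = 16321.56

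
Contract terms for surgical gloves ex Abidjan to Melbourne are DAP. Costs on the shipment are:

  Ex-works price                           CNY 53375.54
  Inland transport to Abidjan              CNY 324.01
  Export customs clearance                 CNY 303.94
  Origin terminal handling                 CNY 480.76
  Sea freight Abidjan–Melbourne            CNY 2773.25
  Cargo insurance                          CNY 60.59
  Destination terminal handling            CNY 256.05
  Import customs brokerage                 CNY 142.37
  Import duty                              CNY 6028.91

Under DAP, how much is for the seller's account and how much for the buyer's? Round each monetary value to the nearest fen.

DAP: the seller bears all costs to the named destination except import duty and clearance.
Seller's account: goods 53375.54 + inland to port 324.01 + export clearance 303.94 + origin terminal 480.76 + freight 2773.25 + insurance 60.59 + destination terminal 256.05 = 57574.14
Buyer's account: brokerage 142.37 + duty 6028.91 = 6171.28

Seller: CNY 57574.14; buyer: CNY 6171.28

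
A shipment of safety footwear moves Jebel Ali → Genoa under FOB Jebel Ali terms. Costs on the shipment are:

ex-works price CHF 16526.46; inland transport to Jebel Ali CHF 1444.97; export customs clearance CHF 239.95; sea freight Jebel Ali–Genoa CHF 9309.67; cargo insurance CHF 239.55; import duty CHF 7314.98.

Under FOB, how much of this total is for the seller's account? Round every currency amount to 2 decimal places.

Seller's account: CHF 18211.38

FOB: the seller bears costs until goods are on board at the origin port; the buyer bears freight, insurance and all costs thereafter.
Seller's account: goods 16526.46 + inland to port 1444.97 + export clearance 239.95 = 18211.38
Buyer's account: freight 9309.67 + insurance 239.55 + duty 7314.98 = 16864.20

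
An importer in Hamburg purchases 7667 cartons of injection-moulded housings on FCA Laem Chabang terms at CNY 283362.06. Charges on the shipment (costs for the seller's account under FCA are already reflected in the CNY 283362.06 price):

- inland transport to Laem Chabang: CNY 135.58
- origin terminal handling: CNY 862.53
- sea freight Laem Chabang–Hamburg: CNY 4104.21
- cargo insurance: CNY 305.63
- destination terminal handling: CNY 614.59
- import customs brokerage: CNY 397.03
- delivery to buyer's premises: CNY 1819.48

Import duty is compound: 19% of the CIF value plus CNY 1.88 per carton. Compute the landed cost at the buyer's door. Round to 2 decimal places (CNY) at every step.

FCA: the seller delivers export-cleared goods to the carrier; the buyer bears costs from that point.
Already in the invoice (seller's account under FCA): inland to port — exclude.
CIF value = FCA price + origin terminal + freight + insurance = 283362.06 + 862.53 + 4104.21 + 305.63 = 288634.43
Ad valorem component: 288634.43 × 19% = 54840.54
Specific component: 7667 × 1.88 = 14413.96
Import duty = 54840.54 + 14413.96 = 69254.50
Buyer bears: origin terminal 862.53 + freight 4104.21 + insurance 305.63 + destination terminal 614.59 + brokerage 397.03 + delivery 1819.48 + duty 69254.50 = 77357.97
Landed cost = invoice 283362.06 + 77357.97 = 360720.03

Total landed cost: CNY 360720.03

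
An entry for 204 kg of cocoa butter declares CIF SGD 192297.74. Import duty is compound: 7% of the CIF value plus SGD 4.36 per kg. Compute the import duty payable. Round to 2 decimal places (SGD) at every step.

Ad valorem component: 192297.74 × 7% = 13460.84
Specific component: 204 × 4.36 = 889.44
Import duty = 13460.84 + 889.44 = 14350.28

Import duty: SGD 14350.28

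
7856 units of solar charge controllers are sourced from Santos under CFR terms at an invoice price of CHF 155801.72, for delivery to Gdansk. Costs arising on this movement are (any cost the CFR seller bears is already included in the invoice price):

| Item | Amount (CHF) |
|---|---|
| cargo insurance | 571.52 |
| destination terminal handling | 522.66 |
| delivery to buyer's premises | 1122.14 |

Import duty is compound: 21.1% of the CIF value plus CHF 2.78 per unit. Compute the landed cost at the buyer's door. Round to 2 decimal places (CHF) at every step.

Total landed cost: CHF 212852.47

CFR: the seller pays costs through ocean freight to the destination port, but not insurance.
CIF value = CFR price + insurance = 155801.72 + 571.52 = 156373.24
Ad valorem component: 156373.24 × 21.1% = 32994.75
Specific component: 7856 × 2.78 = 21839.68
Import duty = 32994.75 + 21839.68 = 54834.43
Buyer bears: insurance 571.52 + destination terminal 522.66 + delivery 1122.14 + duty 54834.43 = 57050.75
Landed cost = invoice 155801.72 + 57050.75 = 212852.47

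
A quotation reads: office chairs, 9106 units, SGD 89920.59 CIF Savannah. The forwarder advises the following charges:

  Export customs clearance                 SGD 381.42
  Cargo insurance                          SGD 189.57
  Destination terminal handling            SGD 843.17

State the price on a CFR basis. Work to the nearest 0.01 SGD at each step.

Not relevant to the conversion: export clearance — on the seller under both CIF and CFR; already in the CIF price and stays in the CFR price. destination terminal — on the buyer under both terms; not part of either seller's price.
From CIF to CFR, the seller no longer bears: insurance.
CFR price = 89920.59 − 189.57 = 89731.02

CFR price: SGD 89731.02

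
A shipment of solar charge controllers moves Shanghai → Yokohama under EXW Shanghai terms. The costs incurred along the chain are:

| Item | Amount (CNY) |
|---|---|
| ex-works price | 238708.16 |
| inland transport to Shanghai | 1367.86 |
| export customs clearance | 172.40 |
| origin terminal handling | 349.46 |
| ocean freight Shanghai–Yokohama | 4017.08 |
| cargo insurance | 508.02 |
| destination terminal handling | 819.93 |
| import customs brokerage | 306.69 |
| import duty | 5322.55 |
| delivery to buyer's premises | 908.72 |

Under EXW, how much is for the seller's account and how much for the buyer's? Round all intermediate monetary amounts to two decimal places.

EXW: the seller makes goods available at their premises; the buyer bears all onward costs.
Seller's account: goods 238708.16 = 238708.16
Buyer's account: inland to port 1367.86 + export clearance 172.40 + origin terminal 349.46 + freight 4017.08 + insurance 508.02 + destination terminal 819.93 + brokerage 306.69 + duty 5322.55 + delivery 908.72 = 13772.71

Seller: CNY 238708.16; buyer: CNY 13772.71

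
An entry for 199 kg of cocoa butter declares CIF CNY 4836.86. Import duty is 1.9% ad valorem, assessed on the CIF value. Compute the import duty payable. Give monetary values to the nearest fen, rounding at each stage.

Import duty: CNY 91.90

Import duty = 4836.86 × 1.9% = 91.90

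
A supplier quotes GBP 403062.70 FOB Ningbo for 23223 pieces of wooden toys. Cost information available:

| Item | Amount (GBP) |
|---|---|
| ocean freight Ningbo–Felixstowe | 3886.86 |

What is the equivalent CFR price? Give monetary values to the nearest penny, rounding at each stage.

CFR price: GBP 406949.56

From FOB to CFR, the seller additionally bears: freight.
CFR price = 403062.70 + 3886.86 = 406949.56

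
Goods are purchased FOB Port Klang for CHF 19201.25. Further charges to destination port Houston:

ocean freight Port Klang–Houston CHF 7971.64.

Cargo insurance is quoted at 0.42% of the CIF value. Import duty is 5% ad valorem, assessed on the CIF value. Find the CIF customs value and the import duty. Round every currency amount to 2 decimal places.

CIF value: CHF 27287.50; import duty: CHF 1364.38

Let C be the CIF value. C = FOB price + freight + 0.42% × C
C − 0.42% × C = 19201.25 + 7971.64
0.9958 × C = 27172.89
C = 27172.89 / 0.9958 = 27287.50
Insurance premium = 0.42% × 27287.50 = 114.61
Import duty = 27287.50 × 5% = 1364.38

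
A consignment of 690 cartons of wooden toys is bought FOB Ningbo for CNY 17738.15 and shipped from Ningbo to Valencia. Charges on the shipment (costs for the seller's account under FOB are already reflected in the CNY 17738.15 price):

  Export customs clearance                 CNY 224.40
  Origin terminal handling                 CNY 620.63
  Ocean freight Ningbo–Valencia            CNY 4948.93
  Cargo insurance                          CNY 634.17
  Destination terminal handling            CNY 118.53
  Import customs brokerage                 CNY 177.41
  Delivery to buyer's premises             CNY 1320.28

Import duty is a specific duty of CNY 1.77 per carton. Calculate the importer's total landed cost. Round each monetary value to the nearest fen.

Total landed cost: CNY 26158.77

FOB: the seller bears costs until goods are on board at the origin port; the buyer bears freight, insurance and all costs thereafter.
Already in the invoice (seller's account under FOB): export clearance, origin terminal — exclude.
CIF value = FOB price + freight + insurance = 17738.15 + 4948.93 + 634.17 = 23321.25
Import duty = 690 × 1.77 = 1221.30
Buyer bears: freight 4948.93 + insurance 634.17 + destination terminal 118.53 + brokerage 177.41 + delivery 1320.28 + duty 1221.30 = 8420.62
Landed cost = invoice 17738.15 + 8420.62 = 26158.77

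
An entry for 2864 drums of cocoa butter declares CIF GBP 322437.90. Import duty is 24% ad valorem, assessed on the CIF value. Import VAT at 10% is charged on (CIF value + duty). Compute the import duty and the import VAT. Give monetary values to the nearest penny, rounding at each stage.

Import duty: GBP 77385.10; import VAT: GBP 39982.30

Import duty = 322437.90 × 24% = 77385.10
VAT base = CIF + duty = 322437.90 + 77385.10 = 399823.00
Import VAT = 399823.00 × 10% = 39982.30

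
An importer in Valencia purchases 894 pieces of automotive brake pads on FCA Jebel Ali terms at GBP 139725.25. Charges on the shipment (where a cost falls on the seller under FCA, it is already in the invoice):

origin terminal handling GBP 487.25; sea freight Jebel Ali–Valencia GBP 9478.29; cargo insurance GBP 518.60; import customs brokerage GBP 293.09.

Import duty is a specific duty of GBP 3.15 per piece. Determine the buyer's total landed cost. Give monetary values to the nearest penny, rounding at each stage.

FCA: the seller delivers export-cleared goods to the carrier; the buyer bears costs from that point.
CIF value = FCA price + origin terminal + freight + insurance = 139725.25 + 487.25 + 9478.29 + 518.60 = 150209.39
Import duty = 894 × 3.15 = 2816.10
Buyer bears: origin terminal 487.25 + freight 9478.29 + insurance 518.60 + brokerage 293.09 + duty 2816.10 = 13593.33
Landed cost = invoice 139725.25 + 13593.33 = 153318.58

Total landed cost: GBP 153318.58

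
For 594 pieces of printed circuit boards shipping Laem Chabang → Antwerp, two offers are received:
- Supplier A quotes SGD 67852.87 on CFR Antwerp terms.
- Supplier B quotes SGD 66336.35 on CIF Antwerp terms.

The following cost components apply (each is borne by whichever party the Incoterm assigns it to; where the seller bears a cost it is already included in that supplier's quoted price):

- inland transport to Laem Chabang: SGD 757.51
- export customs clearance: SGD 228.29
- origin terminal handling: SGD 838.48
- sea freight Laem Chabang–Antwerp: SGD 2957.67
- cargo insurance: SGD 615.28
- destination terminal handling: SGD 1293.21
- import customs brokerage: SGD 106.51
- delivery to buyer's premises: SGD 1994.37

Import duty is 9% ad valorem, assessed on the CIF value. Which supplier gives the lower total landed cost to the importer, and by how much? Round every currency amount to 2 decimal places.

Supplier A (CFR):
CIF value = CFR price + insurance = 67852.87 + 615.28 = 68468.15
Import duty = 68468.15 × 9% = 6162.13
Buyer bears (A): 615.28 + 1293.21 + 106.51 + 1994.37 = 4009.37
Landed cost (A) = invoice 67852.87 + 4009.37 + duty 6162.13 = 78024.37
Supplier B (CIF):
The CIF price already equals the CIF value: 66336.35
Import duty = 66336.35 × 9% = 5970.27
Buyer bears (B): 1293.21 + 106.51 + 1994.37 = 3394.09
Landed cost (B) = invoice 66336.35 + 3394.09 + duty 5970.27 = 75700.71
Difference = |78024.37 − 75700.71| = 2323.66

Supplier B is cheaper by SGD 2323.66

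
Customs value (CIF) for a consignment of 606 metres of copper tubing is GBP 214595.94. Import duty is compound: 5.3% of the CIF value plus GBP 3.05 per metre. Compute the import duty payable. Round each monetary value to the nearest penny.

Ad valorem component: 214595.94 × 5.3% = 11373.58
Specific component: 606 × 3.05 = 1848.30
Import duty = 11373.58 + 1848.30 = 13221.88

Import duty: GBP 13221.88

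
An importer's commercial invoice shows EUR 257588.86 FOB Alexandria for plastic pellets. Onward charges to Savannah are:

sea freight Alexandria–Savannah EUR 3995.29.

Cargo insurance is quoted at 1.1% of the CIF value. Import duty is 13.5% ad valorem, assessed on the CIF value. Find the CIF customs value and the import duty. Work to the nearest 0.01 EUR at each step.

CIF value: EUR 264493.58; import duty: EUR 35706.63

Let C be the CIF value. C = FOB price + freight + 1.1% × C
C − 1.1% × C = 257588.86 + 3995.29
0.989 × C = 261584.15
C = 261584.15 / 0.989 = 264493.58
Insurance premium = 1.1% × 264493.58 = 2909.43
Import duty = 264493.58 × 13.5% = 35706.63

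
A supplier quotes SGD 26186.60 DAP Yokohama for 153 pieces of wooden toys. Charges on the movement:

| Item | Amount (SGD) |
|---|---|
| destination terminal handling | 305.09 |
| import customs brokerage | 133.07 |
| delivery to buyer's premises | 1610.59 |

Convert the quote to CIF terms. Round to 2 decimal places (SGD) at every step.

Not relevant to the conversion: brokerage — on the buyer under both terms; not part of either seller's price.
From DAP to CIF, the seller no longer bears: destination terminal, delivery.
CIF price = 26186.60 − 305.09 − 1610.59 = 24270.92

CIF price: SGD 24270.92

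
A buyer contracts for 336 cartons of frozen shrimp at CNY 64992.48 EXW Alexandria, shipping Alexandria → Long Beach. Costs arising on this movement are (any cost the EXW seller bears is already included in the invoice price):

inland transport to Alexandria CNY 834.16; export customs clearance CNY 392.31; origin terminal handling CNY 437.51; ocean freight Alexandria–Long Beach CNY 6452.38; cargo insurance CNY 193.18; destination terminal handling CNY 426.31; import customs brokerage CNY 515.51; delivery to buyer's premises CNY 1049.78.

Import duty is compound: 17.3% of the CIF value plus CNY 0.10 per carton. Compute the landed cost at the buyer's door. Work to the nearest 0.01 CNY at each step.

Total landed cost: CNY 88008.47

EXW: the seller makes goods available at their premises; the buyer bears all onward costs.
CIF value = EXW price + inland to port + export clearance + origin terminal + freight + insurance = 64992.48 + 834.16 + 392.31 + 437.51 + 6452.38 + 193.18 = 73302.02
Ad valorem component: 73302.02 × 17.3% = 12681.25
Specific component: 336 × 0.10 = 33.60
Import duty = 12681.25 + 33.60 = 12714.85
Buyer bears: inland to port 834.16 + export clearance 392.31 + origin terminal 437.51 + freight 6452.38 + insurance 193.18 + destination terminal 426.31 + brokerage 515.51 + delivery 1049.78 + duty 12714.85 = 23015.99
Landed cost = invoice 64992.48 + 23015.99 = 88008.47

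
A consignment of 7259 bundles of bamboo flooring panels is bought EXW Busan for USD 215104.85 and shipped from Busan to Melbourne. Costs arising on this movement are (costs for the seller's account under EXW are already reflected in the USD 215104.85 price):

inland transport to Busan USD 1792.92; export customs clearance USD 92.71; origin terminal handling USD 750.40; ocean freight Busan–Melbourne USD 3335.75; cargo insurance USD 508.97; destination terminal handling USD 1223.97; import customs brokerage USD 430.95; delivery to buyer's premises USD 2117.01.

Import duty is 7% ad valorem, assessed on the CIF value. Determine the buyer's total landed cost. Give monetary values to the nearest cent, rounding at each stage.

EXW: the seller makes goods available at their premises; the buyer bears all onward costs.
CIF value = EXW price + inland to port + export clearance + origin terminal + freight + insurance = 215104.85 + 1792.92 + 92.71 + 750.40 + 3335.75 + 508.97 = 221585.60
Import duty = 221585.60 × 7% = 15510.99
Buyer bears: inland to port 1792.92 + export clearance 92.71 + origin terminal 750.40 + freight 3335.75 + insurance 508.97 + destination terminal 1223.97 + brokerage 430.95 + delivery 2117.01 + duty 15510.99 = 25763.67
Landed cost = invoice 215104.85 + 25763.67 = 240868.52

Total landed cost: USD 240868.52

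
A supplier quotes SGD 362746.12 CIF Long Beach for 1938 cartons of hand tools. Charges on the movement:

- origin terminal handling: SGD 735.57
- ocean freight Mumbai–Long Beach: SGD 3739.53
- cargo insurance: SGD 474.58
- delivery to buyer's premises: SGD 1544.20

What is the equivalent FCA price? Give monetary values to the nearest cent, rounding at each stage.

Not relevant to the conversion: delivery — on the buyer under both terms; not part of either seller's price.
From CIF to FCA, the seller no longer bears: origin terminal, freight, insurance.
FCA price = 362746.12 − 735.57 − 3739.53 − 474.58 = 357796.44

FCA price: SGD 357796.44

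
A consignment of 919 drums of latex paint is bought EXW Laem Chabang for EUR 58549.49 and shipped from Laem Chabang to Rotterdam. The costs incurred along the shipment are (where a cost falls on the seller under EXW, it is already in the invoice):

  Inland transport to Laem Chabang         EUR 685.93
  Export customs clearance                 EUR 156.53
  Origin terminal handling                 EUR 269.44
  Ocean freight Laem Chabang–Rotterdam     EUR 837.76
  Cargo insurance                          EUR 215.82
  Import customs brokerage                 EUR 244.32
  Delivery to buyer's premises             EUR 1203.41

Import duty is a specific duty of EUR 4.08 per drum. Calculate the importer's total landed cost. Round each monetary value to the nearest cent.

EXW: the seller makes goods available at their premises; the buyer bears all onward costs.
CIF value = EXW price + inland to port + export clearance + origin terminal + freight + insurance = 58549.49 + 685.93 + 156.53 + 269.44 + 837.76 + 215.82 = 60714.97
Import duty = 919 × 4.08 = 3749.52
Buyer bears: inland to port 685.93 + export clearance 156.53 + origin terminal 269.44 + freight 837.76 + insurance 215.82 + brokerage 244.32 + delivery 1203.41 + duty 3749.52 = 7362.73
Landed cost = invoice 58549.49 + 7362.73 = 65912.22

Total landed cost: EUR 65912.22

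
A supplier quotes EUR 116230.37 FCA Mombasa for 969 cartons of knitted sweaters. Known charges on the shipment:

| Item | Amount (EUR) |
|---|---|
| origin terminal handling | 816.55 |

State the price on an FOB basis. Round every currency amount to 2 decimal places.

From FCA to FOB, the seller additionally bears: origin terminal.
FOB price = 116230.37 + 816.55 = 117046.92

FOB price: EUR 117046.92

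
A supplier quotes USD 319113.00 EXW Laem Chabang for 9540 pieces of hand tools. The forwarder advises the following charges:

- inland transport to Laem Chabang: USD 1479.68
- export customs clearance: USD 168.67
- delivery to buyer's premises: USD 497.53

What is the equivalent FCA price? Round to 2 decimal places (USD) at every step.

FCA price: USD 320761.35

Not relevant to the conversion: delivery — on the buyer under both terms; not part of either seller's price.
From EXW to FCA, the seller additionally bears: inland to port, export clearance.
FCA price = 319113.00 + 1479.68 + 168.67 = 320761.35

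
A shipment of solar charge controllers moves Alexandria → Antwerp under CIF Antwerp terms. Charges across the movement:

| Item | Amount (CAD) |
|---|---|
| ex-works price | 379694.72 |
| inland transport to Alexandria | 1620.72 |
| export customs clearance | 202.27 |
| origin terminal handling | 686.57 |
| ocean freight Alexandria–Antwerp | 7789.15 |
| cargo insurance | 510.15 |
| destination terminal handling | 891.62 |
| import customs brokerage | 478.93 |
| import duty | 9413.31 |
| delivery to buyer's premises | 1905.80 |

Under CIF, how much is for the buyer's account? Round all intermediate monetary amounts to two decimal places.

CIF: the seller pays costs through ocean freight and marine insurance to the destination port.
Seller's account: goods 379694.72 + inland to port 1620.72 + export clearance 202.27 + origin terminal 686.57 + freight 7789.15 + insurance 510.15 = 390503.58
Buyer's account: destination terminal 891.62 + brokerage 478.93 + duty 9413.31 + delivery 1905.80 = 12689.66

Buyer's account: CAD 12689.66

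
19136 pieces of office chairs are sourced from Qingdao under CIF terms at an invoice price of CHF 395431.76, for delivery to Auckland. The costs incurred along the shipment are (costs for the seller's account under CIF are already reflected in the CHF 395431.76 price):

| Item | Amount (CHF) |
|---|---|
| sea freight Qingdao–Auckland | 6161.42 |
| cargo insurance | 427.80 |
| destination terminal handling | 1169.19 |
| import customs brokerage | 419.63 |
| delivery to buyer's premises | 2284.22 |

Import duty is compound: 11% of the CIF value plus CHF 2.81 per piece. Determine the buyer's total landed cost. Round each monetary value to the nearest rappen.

CIF: the seller pays costs through ocean freight and marine insurance to the destination port.
Already in the invoice (seller's account under CIF): freight, insurance — exclude.
The CIF price already equals the CIF value: 395431.76
Ad valorem component: 395431.76 × 11% = 43497.49
Specific component: 19136 × 2.81 = 53772.16
Import duty = 43497.49 + 53772.16 = 97269.65
Buyer bears: destination terminal 1169.19 + brokerage 419.63 + delivery 2284.22 + duty 97269.65 = 101142.69
Landed cost = invoice 395431.76 + 101142.69 = 496574.45

Total landed cost: CHF 496574.45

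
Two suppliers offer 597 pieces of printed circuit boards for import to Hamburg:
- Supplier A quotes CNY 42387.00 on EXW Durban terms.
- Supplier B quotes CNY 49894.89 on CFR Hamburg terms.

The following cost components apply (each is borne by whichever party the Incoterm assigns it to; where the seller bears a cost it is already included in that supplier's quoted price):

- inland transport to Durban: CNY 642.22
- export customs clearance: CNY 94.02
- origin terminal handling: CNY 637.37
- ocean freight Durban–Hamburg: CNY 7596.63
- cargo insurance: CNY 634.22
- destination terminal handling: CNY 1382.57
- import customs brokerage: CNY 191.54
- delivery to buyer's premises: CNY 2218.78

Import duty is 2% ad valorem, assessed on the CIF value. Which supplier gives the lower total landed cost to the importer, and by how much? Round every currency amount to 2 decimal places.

Supplier B is cheaper by CNY 1491.60

Supplier A (EXW):
CIF value = EXW price + inland to port + export clearance + origin terminal + freight + insurance = 42387.00 + 642.22 + 94.02 + 637.37 + 7596.63 + 634.22 = 51991.46
Import duty = 51991.46 × 2% = 1039.83
Buyer bears (A): 642.22 + 94.02 + 637.37 + 7596.63 + 634.22 + 1382.57 + 191.54 + 2218.78 = 13397.35
Landed cost (A) = invoice 42387.00 + 13397.35 + duty 1039.83 = 56824.18
Supplier B (CFR):
CIF value = CFR price + insurance = 49894.89 + 634.22 = 50529.11
Import duty = 50529.11 × 2% = 1010.58
Buyer bears (B): 634.22 + 1382.57 + 191.54 + 2218.78 = 4427.11
Landed cost (B) = invoice 49894.89 + 4427.11 + duty 1010.58 = 55332.58
Difference = |56824.18 − 55332.58| = 1491.60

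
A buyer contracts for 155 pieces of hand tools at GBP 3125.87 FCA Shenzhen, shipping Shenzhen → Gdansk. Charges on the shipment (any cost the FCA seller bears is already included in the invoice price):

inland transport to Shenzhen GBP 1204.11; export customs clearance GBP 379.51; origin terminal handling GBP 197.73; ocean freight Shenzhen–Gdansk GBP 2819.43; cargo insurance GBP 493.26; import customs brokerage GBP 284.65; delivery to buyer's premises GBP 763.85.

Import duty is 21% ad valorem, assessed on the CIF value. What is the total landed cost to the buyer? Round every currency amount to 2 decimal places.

Total landed cost: GBP 9078.41

FCA: the seller delivers export-cleared goods to the carrier; the buyer bears costs from that point.
Already in the invoice (seller's account under FCA): inland to port, export clearance — exclude.
CIF value = FCA price + origin terminal + freight + insurance = 3125.87 + 197.73 + 2819.43 + 493.26 = 6636.29
Import duty = 6636.29 × 21% = 1393.62
Buyer bears: origin terminal 197.73 + freight 2819.43 + insurance 493.26 + brokerage 284.65 + delivery 763.85 + duty 1393.62 = 5952.54
Landed cost = invoice 3125.87 + 5952.54 = 9078.41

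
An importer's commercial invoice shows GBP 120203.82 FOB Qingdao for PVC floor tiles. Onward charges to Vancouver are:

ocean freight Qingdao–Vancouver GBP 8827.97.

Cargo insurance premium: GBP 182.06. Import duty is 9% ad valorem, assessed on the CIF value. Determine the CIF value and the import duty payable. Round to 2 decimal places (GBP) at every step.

CIF = FOB price + freight + insurance
CIF = 120203.82 + 8827.97 + 182.06 = 129213.85
Import duty = 129213.85 × 9% = 11629.25

CIF value: GBP 129213.85; import duty: GBP 11629.25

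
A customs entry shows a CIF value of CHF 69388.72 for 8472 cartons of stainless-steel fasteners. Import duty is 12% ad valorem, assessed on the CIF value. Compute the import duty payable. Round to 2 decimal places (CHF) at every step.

Import duty = 69388.72 × 12% = 8326.65

Import duty: CHF 8326.65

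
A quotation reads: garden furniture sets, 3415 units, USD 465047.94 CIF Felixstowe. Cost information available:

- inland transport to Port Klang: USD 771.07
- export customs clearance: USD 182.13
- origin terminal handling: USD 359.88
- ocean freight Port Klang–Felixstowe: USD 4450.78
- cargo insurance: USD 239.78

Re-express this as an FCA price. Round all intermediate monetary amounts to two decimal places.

FCA price: USD 459997.50

Not relevant to the conversion: inland to port, export clearance — on the seller under both CIF and FCA; already in the CIF price and stays in the FCA price.
From CIF to FCA, the seller no longer bears: origin terminal, freight, insurance.
FCA price = 465047.94 − 359.88 − 4450.78 − 239.78 = 459997.50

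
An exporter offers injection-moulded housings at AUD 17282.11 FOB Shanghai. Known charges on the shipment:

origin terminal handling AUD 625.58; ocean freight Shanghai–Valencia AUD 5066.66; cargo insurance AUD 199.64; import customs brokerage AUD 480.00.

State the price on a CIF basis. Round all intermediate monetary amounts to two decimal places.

Not relevant to the conversion: origin terminal — on the seller under both FOB and CIF; already in the FOB price and stays in the CIF price. brokerage — on the buyer under both terms; not part of either seller's price.
From FOB to CIF, the seller additionally bears: freight, insurance.
CIF price = 17282.11 + 5066.66 + 199.64 = 22548.41

CIF price: AUD 22548.41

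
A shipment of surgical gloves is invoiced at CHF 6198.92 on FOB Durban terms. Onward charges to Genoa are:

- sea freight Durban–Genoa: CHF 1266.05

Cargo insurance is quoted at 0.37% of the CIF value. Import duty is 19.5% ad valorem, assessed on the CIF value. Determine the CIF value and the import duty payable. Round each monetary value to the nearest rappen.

Let C be the CIF value. C = FOB price + freight + 0.37% × C
C − 0.37% × C = 6198.92 + 1266.05
0.9963 × C = 7464.97
C = 7464.97 / 0.9963 = 7492.69
Insurance premium = 0.37% × 7492.69 = 27.72
Import duty = 7492.69 × 19.5% = 1461.07

CIF value: CHF 7492.69; import duty: CHF 1461.07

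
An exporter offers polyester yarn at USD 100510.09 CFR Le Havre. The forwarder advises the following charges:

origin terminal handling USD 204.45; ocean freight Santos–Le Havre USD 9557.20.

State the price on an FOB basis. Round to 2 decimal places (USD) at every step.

Not relevant to the conversion: origin terminal — on the seller under both CFR and FOB; already in the CFR price and stays in the FOB price.
From CFR to FOB, the seller no longer bears: freight.
FOB price = 100510.09 − 9557.20 = 90952.89

FOB price: USD 90952.89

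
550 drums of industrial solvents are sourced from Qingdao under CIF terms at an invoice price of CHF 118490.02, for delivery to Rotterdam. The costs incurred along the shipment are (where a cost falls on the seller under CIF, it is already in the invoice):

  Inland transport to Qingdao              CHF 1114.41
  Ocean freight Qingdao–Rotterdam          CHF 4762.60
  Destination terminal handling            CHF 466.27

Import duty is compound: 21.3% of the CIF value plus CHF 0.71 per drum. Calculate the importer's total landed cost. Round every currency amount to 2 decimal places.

CIF: the seller pays costs through ocean freight and marine insurance to the destination port.
Already in the invoice (seller's account under CIF): inland to port, freight — exclude.
The CIF price already equals the CIF value: 118490.02
Ad valorem component: 118490.02 × 21.3% = 25238.37
Specific component: 550 × 0.71 = 390.50
Import duty = 25238.37 + 390.50 = 25628.87
Buyer bears: destination terminal 466.27 + duty 25628.87 = 26095.14
Landed cost = invoice 118490.02 + 26095.14 = 144585.16

Total landed cost: CHF 144585.16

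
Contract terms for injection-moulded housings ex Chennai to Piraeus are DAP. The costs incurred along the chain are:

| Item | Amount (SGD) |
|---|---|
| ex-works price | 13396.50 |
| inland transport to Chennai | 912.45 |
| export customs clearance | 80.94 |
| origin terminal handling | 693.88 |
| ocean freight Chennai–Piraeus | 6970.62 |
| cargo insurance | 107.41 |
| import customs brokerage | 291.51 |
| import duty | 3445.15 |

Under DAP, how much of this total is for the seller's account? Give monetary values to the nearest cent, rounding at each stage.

Seller's account: SGD 22161.80

DAP: the seller bears all costs to the named destination except import duty and clearance.
Seller's account: goods 13396.50 + inland to port 912.45 + export clearance 80.94 + origin terminal 693.88 + freight 6970.62 + insurance 107.41 = 22161.80
Buyer's account: brokerage 291.51 + duty 3445.15 = 3736.66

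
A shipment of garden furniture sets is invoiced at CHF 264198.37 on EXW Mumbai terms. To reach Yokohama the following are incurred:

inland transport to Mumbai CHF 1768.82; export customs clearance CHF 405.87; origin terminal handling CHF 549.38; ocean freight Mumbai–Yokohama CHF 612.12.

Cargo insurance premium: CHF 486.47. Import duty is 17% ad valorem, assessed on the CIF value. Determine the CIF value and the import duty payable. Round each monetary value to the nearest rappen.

CIF value: CHF 268021.03; import duty: CHF 45563.58

CIF = EXW price + pre-shipment costs + freight + insurance
CIF = 264198.37 + 1768.82 + 405.87 + 549.38 + 612.12 + 486.47 = 268021.03
Import duty = 268021.03 × 17% = 45563.58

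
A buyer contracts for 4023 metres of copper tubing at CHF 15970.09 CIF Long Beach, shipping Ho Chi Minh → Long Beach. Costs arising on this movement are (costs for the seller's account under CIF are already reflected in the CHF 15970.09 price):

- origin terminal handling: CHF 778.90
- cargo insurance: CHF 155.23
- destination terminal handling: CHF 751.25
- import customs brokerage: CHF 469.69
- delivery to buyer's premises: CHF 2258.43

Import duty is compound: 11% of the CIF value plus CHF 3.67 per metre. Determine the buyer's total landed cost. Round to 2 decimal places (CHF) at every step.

Total landed cost: CHF 35970.58

CIF: the seller pays costs through ocean freight and marine insurance to the destination port.
Already in the invoice (seller's account under CIF): origin terminal, insurance — exclude.
The CIF price already equals the CIF value: 15970.09
Ad valorem component: 15970.09 × 11% = 1756.71
Specific component: 4023 × 3.67 = 14764.41
Import duty = 1756.71 + 14764.41 = 16521.12
Buyer bears: destination terminal 751.25 + brokerage 469.69 + delivery 2258.43 + duty 16521.12 = 20000.49
Landed cost = invoice 15970.09 + 20000.49 = 35970.58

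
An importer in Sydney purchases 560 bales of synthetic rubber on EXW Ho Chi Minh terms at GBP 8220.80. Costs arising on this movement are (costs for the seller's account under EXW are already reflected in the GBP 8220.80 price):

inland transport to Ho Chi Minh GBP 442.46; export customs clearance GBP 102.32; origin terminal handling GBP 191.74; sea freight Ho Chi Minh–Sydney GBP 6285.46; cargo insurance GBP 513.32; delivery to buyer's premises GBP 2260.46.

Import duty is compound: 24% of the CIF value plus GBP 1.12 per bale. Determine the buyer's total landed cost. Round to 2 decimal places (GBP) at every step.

EXW: the seller makes goods available at their premises; the buyer bears all onward costs.
CIF value = EXW price + inland to port + export clearance + origin terminal + freight + insurance = 8220.80 + 442.46 + 102.32 + 191.74 + 6285.46 + 513.32 = 15756.10
Ad valorem component: 15756.10 × 24% = 3781.46
Specific component: 560 × 1.12 = 627.20
Import duty = 3781.46 + 627.20 = 4408.66
Buyer bears: inland to port 442.46 + export clearance 102.32 + origin terminal 191.74 + freight 6285.46 + insurance 513.32 + delivery 2260.46 + duty 4408.66 = 14204.42
Landed cost = invoice 8220.80 + 14204.42 = 22425.22

Total landed cost: GBP 22425.22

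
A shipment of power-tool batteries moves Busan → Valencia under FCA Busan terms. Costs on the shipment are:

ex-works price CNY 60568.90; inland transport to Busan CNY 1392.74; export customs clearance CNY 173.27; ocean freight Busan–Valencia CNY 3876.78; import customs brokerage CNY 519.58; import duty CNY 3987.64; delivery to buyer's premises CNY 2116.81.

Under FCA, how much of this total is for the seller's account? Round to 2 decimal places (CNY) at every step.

Seller's account: CNY 62134.91

FCA: the seller delivers export-cleared goods to the carrier; the buyer bears costs from that point.
Seller's account: goods 60568.90 + inland to port 1392.74 + export clearance 173.27 = 62134.91
Buyer's account: freight 3876.78 + brokerage 519.58 + duty 3987.64 + delivery 2116.81 = 10500.81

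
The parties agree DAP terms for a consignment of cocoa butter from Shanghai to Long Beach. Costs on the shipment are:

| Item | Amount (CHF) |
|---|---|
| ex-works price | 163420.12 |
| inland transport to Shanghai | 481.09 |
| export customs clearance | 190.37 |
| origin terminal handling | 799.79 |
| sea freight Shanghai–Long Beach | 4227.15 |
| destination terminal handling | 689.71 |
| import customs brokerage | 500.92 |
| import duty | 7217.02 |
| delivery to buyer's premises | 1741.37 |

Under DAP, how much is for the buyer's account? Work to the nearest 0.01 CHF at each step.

DAP: the seller bears all costs to the named destination except import duty and clearance.
Seller's account: goods 163420.12 + inland to port 481.09 + export clearance 190.37 + origin terminal 799.79 + freight 4227.15 + destination terminal 689.71 + delivery 1741.37 = 171549.60
Buyer's account: brokerage 500.92 + duty 7217.02 = 7717.94

Buyer's account: CHF 7717.94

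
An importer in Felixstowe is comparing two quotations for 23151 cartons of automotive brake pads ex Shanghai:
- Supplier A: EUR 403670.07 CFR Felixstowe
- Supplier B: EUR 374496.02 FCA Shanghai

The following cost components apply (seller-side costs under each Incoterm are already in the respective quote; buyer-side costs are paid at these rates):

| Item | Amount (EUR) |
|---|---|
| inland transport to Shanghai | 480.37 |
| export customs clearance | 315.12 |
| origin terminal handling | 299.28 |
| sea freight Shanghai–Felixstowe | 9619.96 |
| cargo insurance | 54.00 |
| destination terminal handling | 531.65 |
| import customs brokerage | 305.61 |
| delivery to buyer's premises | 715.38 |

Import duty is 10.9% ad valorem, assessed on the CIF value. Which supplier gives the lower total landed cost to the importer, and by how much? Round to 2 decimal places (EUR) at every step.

Supplier B is cheaper by EUR 21353.58

Supplier A (CFR):
CIF value = CFR price + insurance = 403670.07 + 54.00 = 403724.07
Import duty = 403724.07 × 10.9% = 44005.92
Buyer bears (A): 54.00 + 531.65 + 305.61 + 715.38 = 1606.64
Landed cost (A) = invoice 403670.07 + 1606.64 + duty 44005.92 = 449282.63
Supplier B (FCA):
CIF value = FCA price + origin terminal + freight + insurance = 374496.02 + 299.28 + 9619.96 + 54.00 = 384469.26
Import duty = 384469.26 × 10.9% = 41907.15
Buyer bears (B): 299.28 + 9619.96 + 54.00 + 531.65 + 305.61 + 715.38 = 11525.88
Landed cost (B) = invoice 374496.02 + 11525.88 + duty 41907.15 = 427929.05
Difference = |449282.63 − 427929.05| = 21353.58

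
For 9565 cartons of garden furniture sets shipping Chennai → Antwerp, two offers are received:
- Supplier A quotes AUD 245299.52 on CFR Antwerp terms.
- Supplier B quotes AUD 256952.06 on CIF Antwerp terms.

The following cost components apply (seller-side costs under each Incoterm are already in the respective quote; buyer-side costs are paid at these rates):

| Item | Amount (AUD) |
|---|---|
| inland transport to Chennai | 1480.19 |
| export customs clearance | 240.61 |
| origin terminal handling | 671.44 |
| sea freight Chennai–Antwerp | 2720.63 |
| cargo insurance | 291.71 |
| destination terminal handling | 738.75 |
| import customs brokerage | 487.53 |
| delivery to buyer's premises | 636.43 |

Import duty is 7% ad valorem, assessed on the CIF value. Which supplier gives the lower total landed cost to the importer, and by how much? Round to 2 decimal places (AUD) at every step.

Supplier A is cheaper by AUD 12156.08

Supplier A (CFR):
CIF value = CFR price + insurance = 245299.52 + 291.71 = 245591.23
Import duty = 245591.23 × 7% = 17191.39
Buyer bears (A): 291.71 + 738.75 + 487.53 + 636.43 = 2154.42
Landed cost (A) = invoice 245299.52 + 2154.42 + duty 17191.39 = 264645.33
Supplier B (CIF):
The CIF price already equals the CIF value: 256952.06
Import duty = 256952.06 × 7% = 17986.64
Buyer bears (B): 738.75 + 487.53 + 636.43 = 1862.71
Landed cost (B) = invoice 256952.06 + 1862.71 + duty 17986.64 = 276801.41
Difference = |264645.33 − 276801.41| = 12156.08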